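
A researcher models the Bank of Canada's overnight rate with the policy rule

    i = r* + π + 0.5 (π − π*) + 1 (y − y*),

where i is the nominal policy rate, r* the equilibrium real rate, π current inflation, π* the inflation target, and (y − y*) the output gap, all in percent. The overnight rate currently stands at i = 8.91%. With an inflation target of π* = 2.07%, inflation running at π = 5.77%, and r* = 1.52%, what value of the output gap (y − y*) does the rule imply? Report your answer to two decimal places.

-0.23%

1 (y − y*) = 8.91 − 1.52 − 5.77 − 0.5 × (5.77 − 2.07) = -0.23
(y − y*) = -0.23 / 1 = -0.23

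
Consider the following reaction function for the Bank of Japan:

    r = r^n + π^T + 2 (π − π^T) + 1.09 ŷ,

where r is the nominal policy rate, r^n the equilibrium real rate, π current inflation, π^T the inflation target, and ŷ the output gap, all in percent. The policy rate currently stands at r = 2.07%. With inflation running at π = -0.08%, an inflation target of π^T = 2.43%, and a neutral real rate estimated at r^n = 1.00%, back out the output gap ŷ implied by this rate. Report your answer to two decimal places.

1.09 ŷ = 2.07 − 1.00 − 2.43 − 2 × ((-0.08) − 2.43) = 3.66
ŷ = 3.66 / 1.09 = 3.36

3.36%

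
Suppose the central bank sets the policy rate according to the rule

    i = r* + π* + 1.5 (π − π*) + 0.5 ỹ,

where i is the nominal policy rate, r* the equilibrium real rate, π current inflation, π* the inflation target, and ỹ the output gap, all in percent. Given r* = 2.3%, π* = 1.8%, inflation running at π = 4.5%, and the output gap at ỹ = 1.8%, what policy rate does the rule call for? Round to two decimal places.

9.05%

i = 2.3 + 1.8 + 1.5 × (4.5 − 1.8) + 0.5 × 1.8
   = 2.3 + 1.8 + 4.05 + 0.9 = 9.05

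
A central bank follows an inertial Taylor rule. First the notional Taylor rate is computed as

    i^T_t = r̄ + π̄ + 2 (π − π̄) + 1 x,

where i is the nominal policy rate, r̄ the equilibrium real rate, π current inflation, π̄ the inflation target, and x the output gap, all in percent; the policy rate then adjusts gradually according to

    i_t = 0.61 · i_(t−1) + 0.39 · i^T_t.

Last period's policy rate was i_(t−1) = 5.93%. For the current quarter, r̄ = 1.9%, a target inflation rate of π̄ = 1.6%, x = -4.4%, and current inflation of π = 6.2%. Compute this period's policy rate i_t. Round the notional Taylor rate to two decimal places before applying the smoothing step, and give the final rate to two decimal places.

i^T_t = 1.9 + 1.6 + 2 × (6.2 − 1.6) + 1 × (-4.4)
   = 1.9 + 1.6 + 9.2 − 4.4 = 8.30
i_t = 0.61 × 5.93 + 0.39 × 8.30 = 3.6173 + 3.237 = 6.85

6.85%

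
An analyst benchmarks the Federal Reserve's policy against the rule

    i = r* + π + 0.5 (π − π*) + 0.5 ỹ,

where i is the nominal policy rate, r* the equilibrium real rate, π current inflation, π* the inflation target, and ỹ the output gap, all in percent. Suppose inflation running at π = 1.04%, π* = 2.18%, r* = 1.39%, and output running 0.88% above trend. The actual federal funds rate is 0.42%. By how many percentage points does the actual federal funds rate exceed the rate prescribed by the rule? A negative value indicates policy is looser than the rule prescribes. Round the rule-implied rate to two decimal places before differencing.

-1.88 pp

Output 0.88% above potential → ỹ = 0.88.
i = 1.39 + 1.04 + 0.5 × (1.04 − 2.18) + 0.5 × 0.88
   = 1.39 + 1.04 − 0.57 + 0.44 = 2.30
Deviation = 0.42 − 2.30 = -1.88 pp.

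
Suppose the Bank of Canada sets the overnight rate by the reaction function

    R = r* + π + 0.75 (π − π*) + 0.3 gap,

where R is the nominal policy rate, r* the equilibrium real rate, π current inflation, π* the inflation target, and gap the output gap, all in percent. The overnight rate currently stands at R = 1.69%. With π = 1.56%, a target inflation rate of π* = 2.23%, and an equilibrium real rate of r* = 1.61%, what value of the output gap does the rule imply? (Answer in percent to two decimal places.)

0.3 gap = 1.69 − 1.61 − 1.56 − 0.75 × (1.56 − 2.23) = -0.9775
gap = -0.9775 / 0.3 = -3.26

-3.26%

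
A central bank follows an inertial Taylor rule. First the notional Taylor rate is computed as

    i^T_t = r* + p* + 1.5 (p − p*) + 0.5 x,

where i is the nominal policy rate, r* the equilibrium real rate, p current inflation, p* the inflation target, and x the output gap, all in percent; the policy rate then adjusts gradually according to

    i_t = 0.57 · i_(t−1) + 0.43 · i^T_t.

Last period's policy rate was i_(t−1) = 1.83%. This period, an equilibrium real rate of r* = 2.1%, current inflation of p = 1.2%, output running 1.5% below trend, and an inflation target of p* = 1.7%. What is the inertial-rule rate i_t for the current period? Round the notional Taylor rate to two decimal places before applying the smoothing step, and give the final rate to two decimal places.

2.03%

Output 1.5% below potential → x = -1.5.
i^T_t = 2.1 + 1.7 + 1.5 × (1.2 − 1.7) + 0.5 × (-1.5)
   = 2.1 + 1.7 − 0.75 − 0.75 = 2.30
i_t = 0.57 × 1.83 + 0.43 × 2.30 = 1.0431 + 0.989 = 2.03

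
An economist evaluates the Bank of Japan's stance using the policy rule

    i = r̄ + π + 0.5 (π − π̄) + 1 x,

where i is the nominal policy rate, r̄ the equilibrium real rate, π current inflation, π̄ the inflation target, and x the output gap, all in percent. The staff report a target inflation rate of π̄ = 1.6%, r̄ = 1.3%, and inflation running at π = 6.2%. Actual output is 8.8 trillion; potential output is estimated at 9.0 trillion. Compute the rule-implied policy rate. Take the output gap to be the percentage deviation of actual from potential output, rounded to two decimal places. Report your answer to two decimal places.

7.58%

Output gap = 100 × (8.8 − 9.0) / 9.0 = -2.22%.
i = 1.30 + 6.20 + 0.5 × (6.20 − 1.60) + 1 × (-2.22)
   = 1.30 + 6.2 + 2.3 − 2.22 = 7.58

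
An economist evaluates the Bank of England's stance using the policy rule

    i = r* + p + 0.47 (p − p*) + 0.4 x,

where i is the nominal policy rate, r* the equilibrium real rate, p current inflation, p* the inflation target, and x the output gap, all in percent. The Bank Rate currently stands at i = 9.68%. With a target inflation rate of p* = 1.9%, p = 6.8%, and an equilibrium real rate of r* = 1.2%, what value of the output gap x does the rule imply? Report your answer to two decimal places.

0.4 x = 9.68 − 1.2 − 6.8 − 0.47 × (6.8 − 1.9) = -0.623
x = -0.623 / 0.4 = -1.56

-1.56%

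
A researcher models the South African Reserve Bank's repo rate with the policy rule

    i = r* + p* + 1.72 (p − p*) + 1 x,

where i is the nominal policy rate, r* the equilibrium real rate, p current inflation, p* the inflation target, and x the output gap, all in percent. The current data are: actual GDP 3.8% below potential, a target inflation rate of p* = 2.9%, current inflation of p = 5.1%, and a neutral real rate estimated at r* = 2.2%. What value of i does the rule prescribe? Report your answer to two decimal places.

5.08%

Output 3.8% below potential → x = -3.8.
i = 2.2 + 2.9 + 1.72 × (5.1 − 2.9) + 1 × (-3.8)
   = 2.2 + 2.9 + 3.784 − 3.8 = 5.08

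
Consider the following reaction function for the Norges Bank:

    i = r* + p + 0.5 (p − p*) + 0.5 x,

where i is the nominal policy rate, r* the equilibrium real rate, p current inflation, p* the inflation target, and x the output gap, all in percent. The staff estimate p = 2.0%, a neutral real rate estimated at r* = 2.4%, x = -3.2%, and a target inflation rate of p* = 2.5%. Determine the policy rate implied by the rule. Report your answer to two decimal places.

2.55%

i = 2.4 + 2.0 + 0.5 × (2.0 − 2.5) + 0.5 × (-3.2)
   = 2.4 + 2 − 0.25 − 1.6 = 2.55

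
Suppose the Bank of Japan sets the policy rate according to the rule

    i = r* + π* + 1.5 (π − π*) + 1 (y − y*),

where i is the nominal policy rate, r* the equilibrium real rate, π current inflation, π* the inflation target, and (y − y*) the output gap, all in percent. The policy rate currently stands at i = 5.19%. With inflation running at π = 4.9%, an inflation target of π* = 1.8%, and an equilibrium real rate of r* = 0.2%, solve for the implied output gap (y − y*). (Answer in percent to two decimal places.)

1 (y − y*) = 5.19 − 0.2 − 1.8 − 1.5 × (4.9 − 1.8) = -1.46
(y − y*) = -1.46 / 1 = -1.46

-1.46%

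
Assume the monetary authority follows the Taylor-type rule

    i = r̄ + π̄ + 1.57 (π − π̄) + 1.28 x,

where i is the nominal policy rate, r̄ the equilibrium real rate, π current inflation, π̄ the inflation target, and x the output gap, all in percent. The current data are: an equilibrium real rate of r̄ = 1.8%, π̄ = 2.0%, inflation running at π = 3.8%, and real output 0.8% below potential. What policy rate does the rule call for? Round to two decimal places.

5.60%

Output 0.8% below potential → x = -0.8.
i = 1.8 + 2.0 + 1.57 × (3.8 − 2.0) + 1.28 × (-0.8)
   = 1.8 + 2 + 2.826 − 1.024 = 5.60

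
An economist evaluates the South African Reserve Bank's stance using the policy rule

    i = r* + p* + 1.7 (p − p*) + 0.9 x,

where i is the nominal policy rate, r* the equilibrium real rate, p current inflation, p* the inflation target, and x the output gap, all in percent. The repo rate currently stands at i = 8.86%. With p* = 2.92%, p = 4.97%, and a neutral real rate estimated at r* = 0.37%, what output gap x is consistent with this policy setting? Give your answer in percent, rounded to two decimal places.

2.32%

0.9 x = 8.86 − 0.37 − 2.92 − 1.7 × (4.97 − 2.92) = 2.085
x = 2.085 / 0.9 = 2.32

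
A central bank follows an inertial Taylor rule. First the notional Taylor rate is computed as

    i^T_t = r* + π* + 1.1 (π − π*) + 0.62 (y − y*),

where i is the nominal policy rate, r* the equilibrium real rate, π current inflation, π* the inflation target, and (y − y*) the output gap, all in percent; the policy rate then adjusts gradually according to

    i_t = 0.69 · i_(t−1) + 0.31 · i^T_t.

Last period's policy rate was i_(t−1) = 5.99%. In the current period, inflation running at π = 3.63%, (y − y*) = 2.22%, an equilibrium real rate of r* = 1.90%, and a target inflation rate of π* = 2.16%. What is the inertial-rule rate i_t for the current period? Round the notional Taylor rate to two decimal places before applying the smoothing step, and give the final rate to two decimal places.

i^T_t = 1.90 + 2.16 + 1.1 × (3.63 − 2.16) + 0.62 × 2.22
   = 1.90 + 2.16 + 1.617 + 1.3764 = 7.05
i_t = 0.69 × 5.99 + 0.31 × 7.05 = 4.1331 + 2.1855 = 6.32

6.32%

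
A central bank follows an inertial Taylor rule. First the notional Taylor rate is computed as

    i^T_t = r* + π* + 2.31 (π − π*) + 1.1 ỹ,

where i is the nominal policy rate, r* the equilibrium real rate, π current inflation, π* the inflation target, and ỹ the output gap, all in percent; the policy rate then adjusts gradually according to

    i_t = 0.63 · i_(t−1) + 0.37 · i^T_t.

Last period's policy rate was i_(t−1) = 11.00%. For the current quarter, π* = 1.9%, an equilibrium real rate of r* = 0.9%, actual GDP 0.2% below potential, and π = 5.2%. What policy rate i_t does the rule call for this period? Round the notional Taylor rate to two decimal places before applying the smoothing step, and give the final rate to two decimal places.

Output 0.2% below potential → ỹ = -0.2.
i^T_t = 0.9 + 1.9 + 2.31 × (5.2 − 1.9) + 1.1 × (-0.2)
   = 0.9 + 1.9 + 7.623 − 0.22 = 10.20
i_t = 0.63 × 11.00 + 0.37 × 10.20 = 6.93 + 3.774 = 10.70

10.70%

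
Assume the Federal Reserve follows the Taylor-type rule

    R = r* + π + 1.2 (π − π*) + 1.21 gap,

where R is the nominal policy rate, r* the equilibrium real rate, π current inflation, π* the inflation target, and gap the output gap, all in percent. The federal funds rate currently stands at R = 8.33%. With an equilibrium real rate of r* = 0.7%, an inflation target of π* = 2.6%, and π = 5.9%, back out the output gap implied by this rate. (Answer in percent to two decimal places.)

1.21 gap = 8.33 − 0.7 − 5.9 − 1.2 × (5.9 − 2.6) = -2.23
gap = -2.23 / 1.21 = -1.84

-1.84%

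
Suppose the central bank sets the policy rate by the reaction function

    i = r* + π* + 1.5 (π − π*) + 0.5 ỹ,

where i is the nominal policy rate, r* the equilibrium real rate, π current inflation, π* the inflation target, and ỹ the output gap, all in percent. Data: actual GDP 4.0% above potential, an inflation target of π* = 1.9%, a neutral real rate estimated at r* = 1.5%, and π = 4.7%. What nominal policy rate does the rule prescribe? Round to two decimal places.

9.60%

Output 4.0% above potential → ỹ = 4.0.
i = 1.5 + 1.9 + 1.5 × (4.7 − 1.9) + 0.5 × 4.0
   = 1.5 + 1.9 + 4.2 + 2 = 9.60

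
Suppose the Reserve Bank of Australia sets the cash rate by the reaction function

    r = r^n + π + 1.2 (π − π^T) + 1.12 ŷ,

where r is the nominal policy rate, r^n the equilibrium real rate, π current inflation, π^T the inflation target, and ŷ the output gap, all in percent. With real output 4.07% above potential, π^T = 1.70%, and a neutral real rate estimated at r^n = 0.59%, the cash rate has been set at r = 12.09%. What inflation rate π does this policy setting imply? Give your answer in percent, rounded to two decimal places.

Output 4.07% above potential → ŷ = 4.07.
Collecting π: r = r^n + (1 + 1.2) π − 1.2 π^T + 1.12 ŷ
2.2 π = 12.09 − 0.59 + 1.2 × 1.70 − 1.12 × 4.07 = 8.9816
π = 8.9816 / 2.2 = 4.08

4.08%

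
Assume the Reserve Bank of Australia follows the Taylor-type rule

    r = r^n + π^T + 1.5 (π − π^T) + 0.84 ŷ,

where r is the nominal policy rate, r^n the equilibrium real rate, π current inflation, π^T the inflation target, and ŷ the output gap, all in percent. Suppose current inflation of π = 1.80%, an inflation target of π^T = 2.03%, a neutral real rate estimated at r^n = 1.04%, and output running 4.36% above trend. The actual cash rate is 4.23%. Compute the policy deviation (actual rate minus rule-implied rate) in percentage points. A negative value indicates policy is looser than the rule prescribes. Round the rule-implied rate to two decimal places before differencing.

-2.16 pp

Output 4.36% above potential → ŷ = 4.36.
r = 1.04 + 2.03 + 1.5 × (1.80 − 2.03) + 0.84 × 4.36
   = 1.04 + 2.03 − 0.345 + 3.6624 = 6.39
Deviation = 4.23 − 6.39 = -2.16 pp.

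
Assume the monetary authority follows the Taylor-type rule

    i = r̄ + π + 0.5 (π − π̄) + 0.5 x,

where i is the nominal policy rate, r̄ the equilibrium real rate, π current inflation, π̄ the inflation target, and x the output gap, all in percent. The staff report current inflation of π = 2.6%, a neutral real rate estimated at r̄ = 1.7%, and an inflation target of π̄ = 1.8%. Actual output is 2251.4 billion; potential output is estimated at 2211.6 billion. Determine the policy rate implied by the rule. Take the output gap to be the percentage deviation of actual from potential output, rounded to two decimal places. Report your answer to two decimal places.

Output gap = 100 × (2251.4 − 2211.6) / 2211.6 = 1.80%.
i = 1.70 + 2.60 + 0.5 × (2.60 − 1.80) + 0.5 × 1.80
   = 1.70 + 2.6 + 0.4 + 0.9 = 5.60

5.60%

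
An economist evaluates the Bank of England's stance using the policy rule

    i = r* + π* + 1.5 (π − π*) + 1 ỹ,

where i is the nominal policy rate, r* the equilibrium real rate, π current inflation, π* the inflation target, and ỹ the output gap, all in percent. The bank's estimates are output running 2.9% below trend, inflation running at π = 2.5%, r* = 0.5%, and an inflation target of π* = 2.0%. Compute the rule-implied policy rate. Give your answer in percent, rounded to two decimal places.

0.35%

Output 2.9% below potential → ỹ = -2.9.
i = 0.5 + 2.0 + 1.5 × (2.5 − 2.0) + 1 × (-2.9)
   = 0.5 + 2 + 0.75 − 2.9 = 0.35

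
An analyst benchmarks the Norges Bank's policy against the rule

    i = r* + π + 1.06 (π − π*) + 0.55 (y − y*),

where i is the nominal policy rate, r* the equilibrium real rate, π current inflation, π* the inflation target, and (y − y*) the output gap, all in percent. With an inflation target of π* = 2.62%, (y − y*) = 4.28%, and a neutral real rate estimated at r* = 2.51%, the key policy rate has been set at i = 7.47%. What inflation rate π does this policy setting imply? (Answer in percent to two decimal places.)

Collecting π: i = r* + (1 + 1.06) π − 1.06 π* + 0.55 (y − y*)
2.06 π = 7.47 − 2.51 + 1.06 × 2.62 − 0.55 × 4.28 = 5.3832
π = 5.3832 / 2.06 = 2.61

2.61%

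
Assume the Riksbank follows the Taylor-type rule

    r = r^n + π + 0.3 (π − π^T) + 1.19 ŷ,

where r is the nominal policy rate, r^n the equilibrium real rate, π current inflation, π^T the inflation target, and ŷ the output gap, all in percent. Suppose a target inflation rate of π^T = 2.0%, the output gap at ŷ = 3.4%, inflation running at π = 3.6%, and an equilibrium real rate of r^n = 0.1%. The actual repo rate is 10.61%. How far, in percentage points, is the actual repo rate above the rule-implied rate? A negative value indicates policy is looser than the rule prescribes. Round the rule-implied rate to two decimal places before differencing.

2.38 pp

r = 0.1 + 3.6 + 0.3 × (3.6 − 2.0) + 1.19 × 3.4
   = 0.1 + 3.6 + 0.48 + 4.046 = 8.23
Deviation = 10.61 − 8.23 = 2.38 pp.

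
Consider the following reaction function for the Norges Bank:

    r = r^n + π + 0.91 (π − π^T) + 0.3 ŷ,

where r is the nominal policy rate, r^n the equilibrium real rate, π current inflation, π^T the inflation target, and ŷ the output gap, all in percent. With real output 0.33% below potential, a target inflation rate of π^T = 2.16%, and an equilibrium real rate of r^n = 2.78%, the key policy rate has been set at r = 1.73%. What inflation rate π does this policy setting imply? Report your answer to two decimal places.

0.53%

Output 0.33% below potential → ŷ = -0.33.
Collecting π: r = r^n + (1 + 0.91) π − 0.91 π^T + 0.3 ŷ
1.91 π = 1.73 − 2.78 + 0.91 × 2.16 − 0.3 × (-0.33) = 1.0146
π = 1.0146 / 1.91 = 0.53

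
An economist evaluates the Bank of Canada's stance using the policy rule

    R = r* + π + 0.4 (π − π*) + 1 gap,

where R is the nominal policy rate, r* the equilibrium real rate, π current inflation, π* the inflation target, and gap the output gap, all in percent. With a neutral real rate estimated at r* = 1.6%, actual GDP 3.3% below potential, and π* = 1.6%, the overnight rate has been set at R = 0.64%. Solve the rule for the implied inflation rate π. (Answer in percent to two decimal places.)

Output 3.3% below potential → gap = -3.3.
Collecting π: R = r* + (1 + 0.4) π − 0.4 π* + 1 gap
1.4 π = 0.64 − 1.6 + 0.4 × 1.6 − 1 × (-3.3) = 2.98
π = 2.98 / 1.4 = 2.13

2.13%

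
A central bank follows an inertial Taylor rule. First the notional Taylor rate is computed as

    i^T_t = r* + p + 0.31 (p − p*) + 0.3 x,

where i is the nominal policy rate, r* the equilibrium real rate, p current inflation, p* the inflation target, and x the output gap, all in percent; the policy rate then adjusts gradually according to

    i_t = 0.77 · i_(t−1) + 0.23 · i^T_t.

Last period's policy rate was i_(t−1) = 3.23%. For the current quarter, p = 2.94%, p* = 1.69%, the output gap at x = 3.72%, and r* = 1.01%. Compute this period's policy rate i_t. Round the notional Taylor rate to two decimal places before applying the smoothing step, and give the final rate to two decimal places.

3.74%

i^T_t = 1.01 + 2.94 + 0.31 × (2.94 − 1.69) + 0.3 × 3.72
   = 1.01 + 2.94 + 0.3875 + 1.116 = 5.45
i_t = 0.77 × 3.23 + 0.23 × 5.45 = 2.4871 + 1.2535 = 3.74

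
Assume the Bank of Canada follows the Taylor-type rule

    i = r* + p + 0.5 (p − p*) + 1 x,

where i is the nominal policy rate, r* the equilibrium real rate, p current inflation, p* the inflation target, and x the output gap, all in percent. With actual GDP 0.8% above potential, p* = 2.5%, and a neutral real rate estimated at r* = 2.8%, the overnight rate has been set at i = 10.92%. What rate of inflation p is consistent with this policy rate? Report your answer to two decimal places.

5.71%

Output 0.8% above potential → x = 0.8.
Collecting p: i = r* + (1 + 0.5) p − 0.5 p* + 1 x
1.5 p = 10.92 − 2.8 + 0.5 × 2.5 − 1 × 0.8 = 8.57
p = 8.57 / 1.5 = 5.71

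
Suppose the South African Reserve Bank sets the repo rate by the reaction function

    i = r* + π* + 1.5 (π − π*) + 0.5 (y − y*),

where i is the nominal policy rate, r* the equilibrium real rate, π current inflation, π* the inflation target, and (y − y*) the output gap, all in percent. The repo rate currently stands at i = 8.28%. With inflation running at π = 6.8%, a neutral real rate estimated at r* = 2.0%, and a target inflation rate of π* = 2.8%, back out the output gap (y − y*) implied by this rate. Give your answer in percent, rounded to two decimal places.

0.5 (y − y*) = 8.28 − 2.0 − 2.8 − 1.5 × (6.8 − 2.8) = -2.52
(y − y*) = -2.52 / 0.5 = -5.04

-5.04%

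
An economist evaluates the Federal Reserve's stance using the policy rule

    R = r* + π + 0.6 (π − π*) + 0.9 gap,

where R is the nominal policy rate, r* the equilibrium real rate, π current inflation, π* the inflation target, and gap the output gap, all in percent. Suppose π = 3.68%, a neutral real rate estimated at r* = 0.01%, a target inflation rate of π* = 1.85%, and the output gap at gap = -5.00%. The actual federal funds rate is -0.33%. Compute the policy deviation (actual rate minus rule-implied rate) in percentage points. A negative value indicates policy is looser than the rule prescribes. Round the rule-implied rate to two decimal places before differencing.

-0.62 pp

R = 0.01 + 3.68 + 0.6 × (3.68 − 1.85) + 0.9 × (-5.00)
   = 0.01 + 3.68 + 1.098 − 4.5 = 0.29
Deviation = -0.33 − 0.29 = -0.62 pp.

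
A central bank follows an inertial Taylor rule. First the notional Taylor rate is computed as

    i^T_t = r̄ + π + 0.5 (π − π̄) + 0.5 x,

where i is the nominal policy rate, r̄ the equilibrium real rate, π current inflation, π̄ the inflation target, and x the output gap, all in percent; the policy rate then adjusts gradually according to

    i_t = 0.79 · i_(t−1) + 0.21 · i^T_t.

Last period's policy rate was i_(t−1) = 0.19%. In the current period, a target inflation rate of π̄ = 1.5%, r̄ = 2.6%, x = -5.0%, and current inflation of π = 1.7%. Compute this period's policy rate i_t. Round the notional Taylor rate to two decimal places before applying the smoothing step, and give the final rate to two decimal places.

i^T_t = 2.6 + 1.7 + 0.5 × (1.7 − 1.5) + 0.5 × (-5.0)
   = 2.6 + 1.7 + 0.1 − 2.5 = 1.90
i_t = 0.79 × 0.19 + 0.21 × 1.90 = 0.1501 + 0.399 = 0.55

0.55%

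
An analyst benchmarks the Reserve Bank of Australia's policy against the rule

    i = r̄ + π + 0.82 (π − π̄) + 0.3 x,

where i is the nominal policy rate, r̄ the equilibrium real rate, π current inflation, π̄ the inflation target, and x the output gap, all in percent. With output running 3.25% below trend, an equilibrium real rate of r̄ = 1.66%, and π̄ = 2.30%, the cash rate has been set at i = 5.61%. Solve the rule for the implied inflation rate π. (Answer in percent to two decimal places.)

3.74%

Output 3.25% below potential → x = -3.25.
Collecting π: i = r̄ + (1 + 0.82) π − 0.82 π̄ + 0.3 x
1.82 π = 5.61 − 1.66 + 0.82 × 2.30 − 0.3 × (-3.25) = 6.811
π = 6.811 / 1.82 = 3.74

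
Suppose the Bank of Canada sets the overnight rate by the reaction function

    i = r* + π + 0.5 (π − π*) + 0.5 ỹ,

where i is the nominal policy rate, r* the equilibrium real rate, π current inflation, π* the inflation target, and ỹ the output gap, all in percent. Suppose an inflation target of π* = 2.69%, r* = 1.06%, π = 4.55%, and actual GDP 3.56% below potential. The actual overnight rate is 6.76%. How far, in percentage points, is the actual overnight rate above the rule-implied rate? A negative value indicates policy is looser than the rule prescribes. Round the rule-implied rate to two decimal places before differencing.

2.00 pp

Output 3.56% below potential → ỹ = -3.56.
i = 1.06 + 4.55 + 0.5 × (4.55 − 2.69) + 0.5 × (-3.56)
   = 1.06 + 4.55 + 0.93 − 1.78 = 4.76
Deviation = 6.76 − 4.76 = 2.00 pp.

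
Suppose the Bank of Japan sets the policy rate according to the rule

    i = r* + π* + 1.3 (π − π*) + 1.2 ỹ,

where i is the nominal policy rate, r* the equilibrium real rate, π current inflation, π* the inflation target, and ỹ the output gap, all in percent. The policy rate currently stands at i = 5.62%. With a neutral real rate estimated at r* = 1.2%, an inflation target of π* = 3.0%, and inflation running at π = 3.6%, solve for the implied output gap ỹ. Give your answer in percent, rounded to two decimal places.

1.2 ỹ = 5.62 − 1.2 − 3.0 − 1.3 × (3.6 − 3.0) = 0.64
ỹ = 0.64 / 1.2 = 0.53

0.53%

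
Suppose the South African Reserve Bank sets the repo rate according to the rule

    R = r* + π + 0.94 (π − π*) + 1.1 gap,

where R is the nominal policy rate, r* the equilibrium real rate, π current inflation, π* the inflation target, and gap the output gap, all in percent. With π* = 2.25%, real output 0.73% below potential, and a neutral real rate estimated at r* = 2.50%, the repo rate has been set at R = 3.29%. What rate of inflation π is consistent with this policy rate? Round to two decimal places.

Output 0.73% below potential → gap = -0.73.
Collecting π: R = r* + (1 + 0.94) π − 0.94 π* + 1.1 gap
1.94 π = 3.29 − 2.50 + 0.94 × 2.25 − 1.1 × (-0.73) = 3.708
π = 3.708 / 1.94 = 1.91

1.91%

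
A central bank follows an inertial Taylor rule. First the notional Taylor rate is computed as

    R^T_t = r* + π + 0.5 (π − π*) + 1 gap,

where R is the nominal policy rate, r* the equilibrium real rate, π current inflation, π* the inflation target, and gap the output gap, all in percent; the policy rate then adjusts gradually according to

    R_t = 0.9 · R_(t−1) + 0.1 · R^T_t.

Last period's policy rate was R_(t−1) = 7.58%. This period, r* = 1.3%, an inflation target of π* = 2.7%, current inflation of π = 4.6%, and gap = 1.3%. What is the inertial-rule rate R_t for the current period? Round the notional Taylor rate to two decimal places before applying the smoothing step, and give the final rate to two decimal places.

R^T_t = 1.3 + 4.6 + 0.5 × (4.6 − 2.7) + 1 × 1.3
   = 1.3 + 4.6 + 0.95 + 1.3 = 8.15
R_t = 0.9 × 7.58 + 0.1 × 8.15 = 6.822 + 0.815 = 7.64

7.64%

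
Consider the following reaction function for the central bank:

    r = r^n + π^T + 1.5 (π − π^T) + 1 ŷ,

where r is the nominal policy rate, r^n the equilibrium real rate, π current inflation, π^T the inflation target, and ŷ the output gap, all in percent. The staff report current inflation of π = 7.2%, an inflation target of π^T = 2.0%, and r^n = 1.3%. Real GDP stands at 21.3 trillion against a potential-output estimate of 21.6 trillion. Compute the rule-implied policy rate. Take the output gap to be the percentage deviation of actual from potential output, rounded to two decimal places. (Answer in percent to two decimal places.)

Output gap = 100 × (21.3 − 21.6) / 21.6 = -1.39%.
r = 1.30 + 2.00 + 1.5 × (7.20 − 2.00) + 1 × (-1.39)
   = 1.30 + 2 + 7.8 − 1.39 = 9.71

9.71%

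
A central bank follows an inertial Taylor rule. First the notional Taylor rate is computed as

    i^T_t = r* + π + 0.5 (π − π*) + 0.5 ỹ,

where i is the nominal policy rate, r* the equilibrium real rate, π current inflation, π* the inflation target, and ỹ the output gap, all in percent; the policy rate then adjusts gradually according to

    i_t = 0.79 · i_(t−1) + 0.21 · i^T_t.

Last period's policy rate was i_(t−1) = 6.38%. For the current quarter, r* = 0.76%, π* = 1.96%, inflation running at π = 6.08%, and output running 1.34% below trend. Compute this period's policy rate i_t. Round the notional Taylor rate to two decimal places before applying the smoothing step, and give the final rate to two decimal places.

6.77%

Output 1.34% below potential → ỹ = -1.34.
i^T_t = 0.76 + 6.08 + 0.5 × (6.08 − 1.96) + 0.5 × (-1.34)
   = 0.76 + 6.08 + 2.06 − 0.67 = 8.23
i_t = 0.79 × 6.38 + 0.21 × 8.23 = 5.0402 + 1.7283 = 6.77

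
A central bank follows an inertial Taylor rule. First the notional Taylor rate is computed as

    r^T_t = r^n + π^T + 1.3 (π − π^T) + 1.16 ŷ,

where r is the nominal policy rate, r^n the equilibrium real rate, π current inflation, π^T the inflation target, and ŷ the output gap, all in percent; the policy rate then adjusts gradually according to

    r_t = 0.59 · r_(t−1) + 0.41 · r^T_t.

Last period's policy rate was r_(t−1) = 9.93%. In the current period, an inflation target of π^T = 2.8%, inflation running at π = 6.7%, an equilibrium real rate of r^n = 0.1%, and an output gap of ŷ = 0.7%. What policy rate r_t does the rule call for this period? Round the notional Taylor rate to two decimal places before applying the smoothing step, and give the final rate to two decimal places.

9.46%

r^T_t = 0.1 + 2.8 + 1.3 × (6.7 − 2.8) + 1.16 × 0.7
   = 0.1 + 2.8 + 5.07 + 0.812 = 8.78
r_t = 0.59 × 9.93 + 0.41 × 8.78 = 5.8587 + 3.5998 = 9.46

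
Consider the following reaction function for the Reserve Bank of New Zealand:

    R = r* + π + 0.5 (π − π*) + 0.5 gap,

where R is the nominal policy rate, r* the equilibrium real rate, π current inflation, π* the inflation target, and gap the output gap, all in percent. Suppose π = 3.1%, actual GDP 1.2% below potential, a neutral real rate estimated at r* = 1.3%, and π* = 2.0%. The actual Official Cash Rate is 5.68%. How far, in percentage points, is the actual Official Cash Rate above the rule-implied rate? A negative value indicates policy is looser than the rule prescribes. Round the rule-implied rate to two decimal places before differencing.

1.33 pp

Output 1.2% below potential → gap = -1.2.
R = 1.3 + 3.1 + 0.5 × (3.1 − 2.0) + 0.5 × (-1.2)
   = 1.3 + 3.1 + 0.55 − 0.6 = 4.35
Deviation = 5.68 − 4.35 = 1.33 pp.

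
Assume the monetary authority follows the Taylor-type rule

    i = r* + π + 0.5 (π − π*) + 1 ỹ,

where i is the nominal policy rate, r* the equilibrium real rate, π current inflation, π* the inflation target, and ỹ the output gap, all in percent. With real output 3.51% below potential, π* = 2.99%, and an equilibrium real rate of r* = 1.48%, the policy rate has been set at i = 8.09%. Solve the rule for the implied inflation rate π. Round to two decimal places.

Output 3.51% below potential → ỹ = -3.51.
Collecting π: i = r* + (1 + 0.5) π − 0.5 π* + 1 ỹ
1.5 π = 8.09 − 1.48 + 0.5 × 2.99 − 1 × (-3.51) = 11.615
π = 11.615 / 1.5 = 7.74

7.74%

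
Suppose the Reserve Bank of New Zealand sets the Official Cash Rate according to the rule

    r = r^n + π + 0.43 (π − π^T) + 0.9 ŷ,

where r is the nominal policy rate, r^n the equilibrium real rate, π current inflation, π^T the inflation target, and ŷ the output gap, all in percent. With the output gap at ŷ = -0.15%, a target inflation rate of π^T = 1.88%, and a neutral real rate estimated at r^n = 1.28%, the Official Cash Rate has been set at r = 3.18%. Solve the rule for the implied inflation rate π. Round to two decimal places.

1.99%

Collecting π: r = r^n + (1 + 0.43) π − 0.43 π^T + 0.9 ŷ
1.43 π = 3.18 − 1.28 + 0.43 × 1.88 − 0.9 × (-0.15) = 2.8434
π = 2.8434 / 1.43 = 1.99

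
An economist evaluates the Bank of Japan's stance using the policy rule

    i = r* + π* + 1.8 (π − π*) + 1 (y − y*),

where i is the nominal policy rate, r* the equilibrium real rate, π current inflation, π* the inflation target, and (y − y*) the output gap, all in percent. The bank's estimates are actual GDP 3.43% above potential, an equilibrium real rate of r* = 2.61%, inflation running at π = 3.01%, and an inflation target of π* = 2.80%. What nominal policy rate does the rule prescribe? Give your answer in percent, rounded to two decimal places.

Output 3.43% above potential → (y − y*) = 3.43.
i = 2.61 + 2.80 + 1.8 × (3.01 − 2.80) + 1 × 3.43
   = 2.61 + 2.8 + 0.378 + 3.43 = 9.22

9.22%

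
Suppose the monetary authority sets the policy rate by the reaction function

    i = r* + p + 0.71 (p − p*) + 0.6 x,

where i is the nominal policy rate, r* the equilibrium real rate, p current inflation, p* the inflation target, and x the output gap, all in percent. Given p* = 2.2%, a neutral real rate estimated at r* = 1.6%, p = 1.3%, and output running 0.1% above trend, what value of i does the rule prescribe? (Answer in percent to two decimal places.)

Output 0.1% above potential → x = 0.1.
i = 1.6 + 1.3 + 0.71 × (1.3 − 2.2) + 0.6 × 0.1
   = 1.6 + 1.3 − 0.639 + 0.06 = 2.32

2.32%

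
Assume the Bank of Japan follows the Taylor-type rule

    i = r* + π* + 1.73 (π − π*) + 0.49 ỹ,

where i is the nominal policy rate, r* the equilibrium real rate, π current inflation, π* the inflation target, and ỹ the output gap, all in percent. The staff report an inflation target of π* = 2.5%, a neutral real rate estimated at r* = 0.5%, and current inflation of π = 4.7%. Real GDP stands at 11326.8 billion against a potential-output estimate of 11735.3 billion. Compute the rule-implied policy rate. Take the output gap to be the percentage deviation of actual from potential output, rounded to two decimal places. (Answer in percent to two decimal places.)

Output gap = 100 × (11326.8 − 11735.3) / 11735.3 = -3.48%.
i = 0.50 + 2.50 + 1.73 × (4.70 − 2.50) + 0.49 × (-3.48)
   = 0.50 + 2.5 + 3.806 − 1.7052 = 5.10

5.10%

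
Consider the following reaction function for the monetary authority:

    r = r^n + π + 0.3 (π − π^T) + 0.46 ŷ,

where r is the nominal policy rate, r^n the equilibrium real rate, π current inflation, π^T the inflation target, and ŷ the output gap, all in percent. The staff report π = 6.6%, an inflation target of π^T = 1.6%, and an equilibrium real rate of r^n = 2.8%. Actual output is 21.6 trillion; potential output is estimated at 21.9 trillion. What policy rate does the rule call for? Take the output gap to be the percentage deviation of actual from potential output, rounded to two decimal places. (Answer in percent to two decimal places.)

10.27%

Output gap = 100 × (21.6 − 21.9) / 21.9 = -1.37%.
r = 2.80 + 6.60 + 0.3 × (6.60 − 1.60) + 0.46 × (-1.37)
   = 2.80 + 6.6 + 1.5 − 0.6302 = 10.27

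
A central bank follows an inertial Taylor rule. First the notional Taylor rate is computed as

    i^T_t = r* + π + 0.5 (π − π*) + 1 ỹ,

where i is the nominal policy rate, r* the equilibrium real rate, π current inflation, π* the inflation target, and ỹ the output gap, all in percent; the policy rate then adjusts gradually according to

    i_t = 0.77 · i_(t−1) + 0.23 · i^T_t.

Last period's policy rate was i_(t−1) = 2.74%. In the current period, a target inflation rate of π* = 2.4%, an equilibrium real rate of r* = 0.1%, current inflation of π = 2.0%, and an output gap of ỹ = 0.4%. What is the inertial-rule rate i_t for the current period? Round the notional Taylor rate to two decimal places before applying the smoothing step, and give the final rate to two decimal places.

i^T_t = 0.1 + 2.0 + 0.5 × (2.0 − 2.4) + 1 × 0.4
   = 0.1 + 2 − 0.2 + 0.4 = 2.30
i_t = 0.77 × 2.74 + 0.23 × 2.30 = 2.1098 + 0.529 = 2.64

2.64%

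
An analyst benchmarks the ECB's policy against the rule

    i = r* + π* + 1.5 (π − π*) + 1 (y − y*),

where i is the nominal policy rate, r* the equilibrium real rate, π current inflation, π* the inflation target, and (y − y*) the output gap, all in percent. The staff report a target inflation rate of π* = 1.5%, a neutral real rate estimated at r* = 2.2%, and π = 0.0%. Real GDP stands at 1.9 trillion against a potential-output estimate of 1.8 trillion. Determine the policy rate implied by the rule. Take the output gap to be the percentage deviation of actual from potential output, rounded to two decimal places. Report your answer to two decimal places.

7.01%

Output gap = 100 × (1.9 − 1.8) / 1.8 = 5.56%.
i = 2.20 + 1.50 + 1.5 × (0.00 − 1.50) + 1 × 5.56
   = 2.20 + 1.5 − 2.25 + 5.56 = 7.01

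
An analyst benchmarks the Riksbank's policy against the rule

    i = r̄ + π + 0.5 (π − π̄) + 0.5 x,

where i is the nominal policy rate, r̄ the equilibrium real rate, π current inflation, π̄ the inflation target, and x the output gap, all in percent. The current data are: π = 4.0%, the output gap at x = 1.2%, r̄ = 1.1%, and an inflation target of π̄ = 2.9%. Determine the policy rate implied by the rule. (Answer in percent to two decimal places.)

i = 1.1 + 4.0 + 0.5 × (4.0 − 2.9) + 0.5 × 1.2
   = 1.1 + 4 + 0.55 + 0.6 = 6.25

6.25%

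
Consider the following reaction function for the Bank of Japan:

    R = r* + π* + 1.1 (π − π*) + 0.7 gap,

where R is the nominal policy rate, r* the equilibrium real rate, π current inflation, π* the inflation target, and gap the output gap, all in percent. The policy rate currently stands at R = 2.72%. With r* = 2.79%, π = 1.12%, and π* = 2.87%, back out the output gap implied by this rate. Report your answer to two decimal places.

0.7 gap = 2.72 − 2.79 − 2.87 − 1.1 × (1.12 − 2.87) = -1.015
gap = -1.015 / 0.7 = -1.45

-1.45%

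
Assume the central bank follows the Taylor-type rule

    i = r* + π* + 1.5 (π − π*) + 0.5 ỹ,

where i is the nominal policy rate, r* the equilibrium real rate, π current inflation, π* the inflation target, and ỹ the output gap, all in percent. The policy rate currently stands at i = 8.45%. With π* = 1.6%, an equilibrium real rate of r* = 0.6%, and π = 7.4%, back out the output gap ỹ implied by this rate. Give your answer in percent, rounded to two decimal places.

-4.90%

0.5 ỹ = 8.45 − 0.6 − 1.6 − 1.5 × (7.4 − 1.6) = -2.45
ỹ = -2.45 / 0.5 = -4.90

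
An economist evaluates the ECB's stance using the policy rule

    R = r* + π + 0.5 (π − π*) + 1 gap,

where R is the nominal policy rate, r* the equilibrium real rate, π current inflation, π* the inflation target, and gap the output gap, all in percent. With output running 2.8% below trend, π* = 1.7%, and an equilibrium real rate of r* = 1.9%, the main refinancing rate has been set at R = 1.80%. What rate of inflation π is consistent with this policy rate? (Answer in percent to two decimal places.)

Output 2.8% below potential → gap = -2.8.
Collecting π: R = r* + (1 + 0.5) π − 0.5 π* + 1 gap
1.5 π = 1.80 − 1.9 + 0.5 × 1.7 − 1 × (-2.8) = 3.55
π = 3.55 / 1.5 = 2.37

2.37%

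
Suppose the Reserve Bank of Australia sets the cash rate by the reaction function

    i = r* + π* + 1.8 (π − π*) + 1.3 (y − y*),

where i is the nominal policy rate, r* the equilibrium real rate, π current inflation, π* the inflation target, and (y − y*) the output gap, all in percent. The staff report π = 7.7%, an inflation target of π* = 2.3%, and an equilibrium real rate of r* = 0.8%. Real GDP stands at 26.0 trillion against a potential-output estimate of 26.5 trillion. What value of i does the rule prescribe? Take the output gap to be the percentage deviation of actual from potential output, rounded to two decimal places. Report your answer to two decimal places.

10.36%

Output gap = 100 × (26.0 − 26.5) / 26.5 = -1.89%.
i = 0.80 + 2.30 + 1.8 × (7.70 − 2.30) + 1.3 × (-1.89)
   = 0.80 + 2.3 + 9.72 − 2.457 = 10.36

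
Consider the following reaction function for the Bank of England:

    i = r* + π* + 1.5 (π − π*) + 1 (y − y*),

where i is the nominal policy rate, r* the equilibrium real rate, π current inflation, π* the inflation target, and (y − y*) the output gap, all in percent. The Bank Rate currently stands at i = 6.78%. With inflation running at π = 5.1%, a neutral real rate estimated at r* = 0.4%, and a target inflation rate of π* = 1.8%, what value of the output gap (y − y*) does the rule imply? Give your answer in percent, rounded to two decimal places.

1 (y − y*) = 6.78 − 0.4 − 1.8 − 1.5 × (5.1 − 1.8) = -0.37
(y − y*) = -0.37 / 1 = -0.37

-0.37%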